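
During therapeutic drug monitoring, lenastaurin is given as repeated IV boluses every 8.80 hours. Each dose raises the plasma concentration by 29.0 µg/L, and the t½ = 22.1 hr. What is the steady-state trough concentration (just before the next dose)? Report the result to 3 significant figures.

91.2 µg/L

k = ln 2 / 22.1 = 0.03136 hr⁻¹
Fraction remaining after one interval: e^(−kτ) = e^(−0.03136 × 8.80) = 0.7588
R = 1 / (1 − 0.7588) = 4.146
Css,max = 29.0 × 4.146 = 120.2 µg/L
Css,min = Css,max × e^(−kτ) = 120.2 × 0.7588 ≈ 91.2 µg/L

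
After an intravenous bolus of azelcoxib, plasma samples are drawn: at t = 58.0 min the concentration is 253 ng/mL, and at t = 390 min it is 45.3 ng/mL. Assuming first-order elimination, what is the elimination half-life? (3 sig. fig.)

k = ln(C₁/C₂) / (t₂ − t₁) = ln(253/45.3) / (390 − 58.0)
  = 1.720 / 332.0 = 0.005181 min⁻¹
t½ = ln 2 / k = ln 2 / 0.005181 ≈ 134 minutes

134 minutes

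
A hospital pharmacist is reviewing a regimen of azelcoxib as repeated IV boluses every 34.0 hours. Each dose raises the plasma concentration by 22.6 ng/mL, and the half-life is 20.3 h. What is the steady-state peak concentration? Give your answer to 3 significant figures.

32.9 ng/mL

k = ln 2 / 20.3 = 0.03415 h⁻¹
Fraction remaining after one interval: e^(−kτ) = e^(−0.03415 × 34.0) = 0.3132
R = 1 / (1 − 0.3132) = 1.456
Css,max = 22.6 × 1.456 ≈ 32.9 ng/mL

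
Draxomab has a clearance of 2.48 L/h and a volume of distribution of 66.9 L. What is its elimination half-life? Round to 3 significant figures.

k = CL / V = 2.48 / 66.9 = 0.03707 h⁻¹
t½ = ln 2 / k = ln 2 / 0.03707 ≈ 18.7 hours

18.7 hours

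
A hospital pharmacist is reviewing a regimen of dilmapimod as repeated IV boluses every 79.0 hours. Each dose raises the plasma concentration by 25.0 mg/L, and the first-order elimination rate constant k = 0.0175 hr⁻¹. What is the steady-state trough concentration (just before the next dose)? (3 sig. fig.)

8.38 mg/L

Fraction remaining after one interval: e^(−kτ) = e^(−0.01750 × 79.0) = 0.2510
R = 1 / (1 − 0.2510) = 1.335
Css,max = 25.0 × 1.335 = 33.38 mg/L
Css,min = Css,max × e^(−kτ) = 33.38 × 0.2510 ≈ 8.38 mg/L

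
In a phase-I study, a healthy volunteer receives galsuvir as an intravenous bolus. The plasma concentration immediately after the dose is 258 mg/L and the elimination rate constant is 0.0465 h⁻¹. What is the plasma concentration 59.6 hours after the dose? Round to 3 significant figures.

16.1 mg/L

C(t) = C₀ e^(−kt) = 258 × e^(−0.04650 × 59.6) = 258 × e^(−2.771) = 258 × 0.06257 ≈ 16.1 mg/L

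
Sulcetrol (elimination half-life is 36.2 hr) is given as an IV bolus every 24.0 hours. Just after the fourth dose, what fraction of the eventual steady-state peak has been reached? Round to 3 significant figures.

0.841

k = ln 2 / 36.2 = 0.01915 hr⁻¹
f_n = 1 − e^(−nkτ) = 1 − e^(−4 × 0.01915 × 24.0) = 1 − e^(−1.838) = 1 − 0.1591 ≈ 0.841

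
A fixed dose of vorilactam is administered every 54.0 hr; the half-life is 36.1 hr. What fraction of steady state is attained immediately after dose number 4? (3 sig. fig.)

k = ln 2 / 36.1 = 0.01920 hr⁻¹
f_n = 1 − e^(−nkτ) = 1 − e^(−4 × 0.01920 × 54.0) = 1 − e^(−4.147) = 1 − 0.01581 ≈ 0.984

0.984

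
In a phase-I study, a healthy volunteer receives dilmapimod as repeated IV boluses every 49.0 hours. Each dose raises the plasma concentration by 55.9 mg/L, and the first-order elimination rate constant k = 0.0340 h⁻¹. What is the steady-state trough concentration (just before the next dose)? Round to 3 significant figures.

13.0 mg/L

Fraction remaining after one interval: e^(−kτ) = e^(−0.03400 × 49.0) = 0.1890
R = 1 / (1 − 0.1890) = 1.233
Css,max = 55.9 × 1.233 = 68.93 mg/L
Css,min = Css,max × e^(−kτ) = 68.93 × 0.1890 ≈ 13.0 mg/L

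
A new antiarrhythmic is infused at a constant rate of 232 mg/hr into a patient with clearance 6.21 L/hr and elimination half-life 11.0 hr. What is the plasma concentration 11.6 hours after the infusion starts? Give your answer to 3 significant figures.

19.4 mg/L

Css = rate / CL = 232 / 6.21 = 37.36 mg/L
k = ln 2 / 11.0 = 0.06301 hr⁻¹
C(t) = Css (1 − e^(−kt)) = 37.36 × (1 − e^(−0.7310)) = 37.36 × 0.5186 ≈ 19.4 mg/L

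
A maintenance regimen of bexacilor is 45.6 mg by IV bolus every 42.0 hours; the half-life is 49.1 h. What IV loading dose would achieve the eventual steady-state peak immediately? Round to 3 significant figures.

102 mg

k = ln 2 / 49.1 = 0.01412 h⁻¹
Accumulation ratio R = 1 / (1 − e^(−kτ)) = 1 / (1 − e^(−0.01412×42.0)) = 1 / (1 − 0.5527) = 2.236
Loading dose = maintenance dose × R = 45.6 × 2.236 ≈ 102 mg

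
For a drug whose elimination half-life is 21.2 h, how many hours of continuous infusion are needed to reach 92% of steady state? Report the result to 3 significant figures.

k = ln 2 / 21.2 = 0.03270 h⁻¹
f = 1 − e^(−kt)  ⇒  t = −ln(1 − f) / k
t = −ln(1 − 0.92) / 0.03270 = 2.526 / 0.03270 ≈ 77.2 hours

77.2 hours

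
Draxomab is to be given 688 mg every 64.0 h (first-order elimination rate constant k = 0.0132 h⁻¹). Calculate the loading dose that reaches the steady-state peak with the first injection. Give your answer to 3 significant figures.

Accumulation ratio R = 1 / (1 − e^(−kτ)) = 1 / (1 − e^(−0.01320×64.0)) = 1 / (1 − 0.4296) = 1.753
Loading dose = maintenance dose × R = 688 × 1.753 ≈ 1210 mg

1210 mg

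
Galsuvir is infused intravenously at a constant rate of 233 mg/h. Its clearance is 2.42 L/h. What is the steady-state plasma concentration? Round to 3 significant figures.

Css = infusion rate / CL = 233 / 2.42 ≈ 96.3 µg/mL

96.3 µg/mL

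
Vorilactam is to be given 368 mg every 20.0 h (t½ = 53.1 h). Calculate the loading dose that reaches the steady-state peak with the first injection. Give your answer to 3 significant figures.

k = ln 2 / 53.1 = 0.01305 h⁻¹
Accumulation ratio R = 1 / (1 − e^(−kτ)) = 1 / (1 − e^(−0.01305×20.0)) = 1 / (1 − 0.7702) = 4.352
Loading dose = maintenance dose × R = 368 × 4.352 ≈ 1600 mg

1600 mg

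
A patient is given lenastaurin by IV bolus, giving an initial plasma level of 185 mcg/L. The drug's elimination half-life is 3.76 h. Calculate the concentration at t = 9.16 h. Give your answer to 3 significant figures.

k = ln 2 / 3.76 = 0.1843 h⁻¹
C(t) = C₀ e^(−kt) = 185 × e^(−0.1843 × 9.16) = 185 × e^(−1.689) = 185 × 0.1848 ≈ 34.2 mcg/L

34.2 mcg/L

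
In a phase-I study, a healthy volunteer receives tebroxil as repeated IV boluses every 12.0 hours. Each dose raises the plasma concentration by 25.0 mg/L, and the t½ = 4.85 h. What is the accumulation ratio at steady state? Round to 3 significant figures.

1.22

k = ln 2 / 4.85 = 0.1429 h⁻¹
Fraction remaining after one interval: e^(−kτ) = e^(−0.1429 × 12.0) = 0.1800
R = 1 / (1 − 0.1800) = 1 / 0.8200 ≈ 1.22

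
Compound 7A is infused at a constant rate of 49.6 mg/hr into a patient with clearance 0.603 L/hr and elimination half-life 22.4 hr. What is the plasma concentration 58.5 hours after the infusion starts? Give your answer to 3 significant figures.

Css = rate / CL = 49.6 / 0.603 = 82.26 µg/mL
k = ln 2 / 22.4 = 0.03094 hr⁻¹
C(t) = Css (1 − e^(−kt)) = 82.26 × (1 − e^(−1.810)) = 82.26 × 0.8364 ≈ 68.8 µg/mL

68.8 µg/mL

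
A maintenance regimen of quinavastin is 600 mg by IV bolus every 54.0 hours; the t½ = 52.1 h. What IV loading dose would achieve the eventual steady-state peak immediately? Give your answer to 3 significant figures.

k = ln 2 / 52.1 = 0.01330 h⁻¹
Accumulation ratio R = 1 / (1 − e^(−kτ)) = 1 / (1 − e^(−0.01330×54.0)) = 1 / (1 − 0.4875) = 1.951
Loading dose = maintenance dose × R = 600 × 1.951 ≈ 1170 mg

1170 mg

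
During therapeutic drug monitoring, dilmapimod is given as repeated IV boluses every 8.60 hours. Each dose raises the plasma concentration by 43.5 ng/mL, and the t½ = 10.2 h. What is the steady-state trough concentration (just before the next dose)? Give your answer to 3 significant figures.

54.8 ng/mL

k = ln 2 / 10.2 = 0.06796 h⁻¹
Fraction remaining after one interval: e^(−kτ) = e^(−0.06796 × 8.60) = 0.5574
R = 1 / (1 − 0.5574) = 2.260
Css,max = 43.5 × 2.260 = 98.29 ng/mL
Css,min = Css,max × e^(−kτ) = 98.29 × 0.5574 ≈ 54.8 ng/mL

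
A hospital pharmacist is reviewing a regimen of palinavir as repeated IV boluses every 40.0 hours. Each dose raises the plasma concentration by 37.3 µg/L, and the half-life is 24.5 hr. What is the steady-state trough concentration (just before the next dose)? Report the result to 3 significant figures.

k = ln 2 / 24.5 = 0.02829 hr⁻¹
Fraction remaining after one interval: e^(−kτ) = e^(−0.02829 × 40.0) = 0.3225
R = 1 / (1 − 0.3225) = 1.476
Css,max = 37.3 × 1.476 = 55.05 µg/L
Css,min = Css,max × e^(−kτ) = 55.05 × 0.3225 ≈ 17.8 µg/L

17.8 µg/L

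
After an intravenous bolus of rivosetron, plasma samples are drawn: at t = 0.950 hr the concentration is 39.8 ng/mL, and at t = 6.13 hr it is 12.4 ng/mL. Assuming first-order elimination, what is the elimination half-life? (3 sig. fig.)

3.08 hours

k = ln(C₁/C₂) / (t₂ − t₁) = ln(39.8/12.4) / (6.13 − 0.950)
  = 1.166 / 5.180 = 0.2251 hr⁻¹
t½ = ln 2 / k = ln 2 / 0.2251 ≈ 3.08 hours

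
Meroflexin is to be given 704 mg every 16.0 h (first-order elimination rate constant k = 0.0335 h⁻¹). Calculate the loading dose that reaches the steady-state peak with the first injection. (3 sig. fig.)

1700 mg

Accumulation ratio R = 1 / (1 − e^(−kτ)) = 1 / (1 − e^(−0.03350×16.0)) = 1 / (1 − 0.5851) = 2.410
Loading dose = maintenance dose × R = 704 × 2.410 ≈ 1700 mg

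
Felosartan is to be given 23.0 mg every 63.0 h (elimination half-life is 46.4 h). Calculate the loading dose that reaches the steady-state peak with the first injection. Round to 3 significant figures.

k = ln 2 / 46.4 = 0.01494 h⁻¹
Accumulation ratio R = 1 / (1 − e^(−kτ)) = 1 / (1 − e^(−0.01494×63.0)) = 1 / (1 − 0.3902) = 1.640
Loading dose = maintenance dose × R = 23.0 × 1.640 ≈ 37.7 mg

37.7 mg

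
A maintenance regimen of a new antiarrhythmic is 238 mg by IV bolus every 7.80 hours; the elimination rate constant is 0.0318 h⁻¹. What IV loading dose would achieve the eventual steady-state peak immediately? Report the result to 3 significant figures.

Accumulation ratio R = 1 / (1 − e^(−kτ)) = 1 / (1 − e^(−0.03180×7.80)) = 1 / (1 − 0.7803) = 4.552
Loading dose = maintenance dose × R = 238 × 4.552 ≈ 1080 mg

1080 mg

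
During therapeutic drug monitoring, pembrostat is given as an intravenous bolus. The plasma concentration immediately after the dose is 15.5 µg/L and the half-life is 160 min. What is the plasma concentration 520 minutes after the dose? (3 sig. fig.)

k = ln 2 / 160 = 0.004332 min⁻¹
520 min is 3.250 half-lives, so C = 15.5 × (1/2)^3.250 = 15.5 × 0.1051 ≈ 1.63 µg/L

1.63 µg/L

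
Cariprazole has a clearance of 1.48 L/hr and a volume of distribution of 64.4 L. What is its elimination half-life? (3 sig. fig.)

k = CL / V = 1.48 / 64.4 = 0.02298 hr⁻¹
t½ = ln 2 / k = ln 2 / 0.02298 ≈ 30.2 hours

30.2 hours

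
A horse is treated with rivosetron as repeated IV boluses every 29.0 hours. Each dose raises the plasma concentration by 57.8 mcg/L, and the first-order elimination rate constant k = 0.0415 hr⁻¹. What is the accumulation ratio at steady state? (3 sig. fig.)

Fraction remaining after one interval: e^(−kτ) = e^(−0.04150 × 29.0) = 0.3001
R = 1 / (1 − 0.3001) = 1 / 0.6999 ≈ 1.43

1.43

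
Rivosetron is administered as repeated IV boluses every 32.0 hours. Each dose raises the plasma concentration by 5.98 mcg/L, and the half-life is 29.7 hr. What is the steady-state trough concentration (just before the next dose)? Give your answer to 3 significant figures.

5.39 mcg/L

k = ln 2 / 29.7 = 0.02334 hr⁻¹
Fraction remaining after one interval: e^(−kτ) = e^(−0.02334 × 32.0) = 0.4739
R = 1 / (1 − 0.4739) = 1.901
Css,max = 5.98 × 1.901 = 11.37 mcg/L
Css,min = Css,max × e^(−kτ) = 11.37 × 0.4739 ≈ 5.39 mcg/L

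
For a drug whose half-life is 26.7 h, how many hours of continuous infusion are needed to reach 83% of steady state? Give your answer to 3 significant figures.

k = ln 2 / 26.7 = 0.02596 h⁻¹
f = 1 − e^(−kt)  ⇒  t = −ln(1 − f) / k
t = −ln(1 − 0.83) / 0.02596 = 1.772 / 0.02596 ≈ 68.3 hours

68.3 hours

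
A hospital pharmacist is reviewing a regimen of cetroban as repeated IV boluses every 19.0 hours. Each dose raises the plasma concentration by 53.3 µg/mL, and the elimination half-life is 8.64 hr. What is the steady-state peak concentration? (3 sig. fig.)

k = ln 2 / 8.64 = 0.08023 hr⁻¹
Fraction remaining after one interval: e^(−kτ) = e^(−0.08023 × 19.0) = 0.2178
R = 1 / (1 − 0.2178) = 1.278
Css,max = 53.3 × 1.278 ≈ 68.1 µg/mL

68.1 µg/mL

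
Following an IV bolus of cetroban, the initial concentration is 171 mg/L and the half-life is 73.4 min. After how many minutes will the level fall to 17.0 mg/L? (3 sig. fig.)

244 minutes

k = ln 2 / 73.4 = 0.009443 min⁻¹
C(t) = C₀ e^(−kt)  ⇒  t = ln(C₀/C) / k
t = ln(171/17.0) / 0.009443 = 2.308 / 0.009443 ≈ 244 minutes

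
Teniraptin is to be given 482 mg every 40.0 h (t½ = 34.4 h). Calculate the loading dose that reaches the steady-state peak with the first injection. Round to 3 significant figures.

871 mg

k = ln 2 / 34.4 = 0.02015 h⁻¹
Accumulation ratio R = 1 / (1 − e^(−kτ)) = 1 / (1 − e^(−0.02015×40.0)) = 1 / (1 − 0.4466) = 1.807
Loading dose = maintenance dose × R = 482 × 1.807 ≈ 871 mg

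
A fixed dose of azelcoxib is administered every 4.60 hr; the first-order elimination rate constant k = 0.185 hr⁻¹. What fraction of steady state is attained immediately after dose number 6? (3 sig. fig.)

0.994

f_n = 1 − e^(−nkτ) = 1 − e^(−6 × 0.1850 × 4.60) = 1 − e^(−5.106) = 1 − 0.006060 ≈ 0.994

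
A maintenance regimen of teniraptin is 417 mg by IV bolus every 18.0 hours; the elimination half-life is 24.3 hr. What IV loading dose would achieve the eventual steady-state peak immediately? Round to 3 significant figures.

1040 mg

k = ln 2 / 24.3 = 0.02852 hr⁻¹
Accumulation ratio R = 1 / (1 − e^(−kτ)) = 1 / (1 − e^(−0.02852×18.0)) = 1 / (1 − 0.5984) = 2.490
Loading dose = maintenance dose × R = 417 × 2.490 ≈ 1040 mg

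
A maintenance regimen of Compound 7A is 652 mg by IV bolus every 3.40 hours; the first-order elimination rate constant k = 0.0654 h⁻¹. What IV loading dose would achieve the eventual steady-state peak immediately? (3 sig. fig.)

3270 mg

Accumulation ratio R = 1 / (1 − e^(−kτ)) = 1 / (1 − e^(−0.06540×3.40)) = 1 / (1 − 0.8006) = 5.016
Loading dose = maintenance dose × R = 652 × 5.016 ≈ 3270 mg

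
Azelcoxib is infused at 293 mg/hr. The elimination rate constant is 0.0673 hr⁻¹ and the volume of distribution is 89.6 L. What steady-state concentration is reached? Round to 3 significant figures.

CL = k · V = 0.0673 × 89.6 = 6.030 L/hr
Css = rate / CL = 293 / 6.030 ≈ 48.6 mg/L

48.6 mg/L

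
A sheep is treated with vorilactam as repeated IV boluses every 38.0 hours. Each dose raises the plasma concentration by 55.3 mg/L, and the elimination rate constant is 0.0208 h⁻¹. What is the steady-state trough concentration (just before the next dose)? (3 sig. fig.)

Fraction remaining after one interval: e^(−kτ) = e^(−0.02080 × 38.0) = 0.4537
R = 1 / (1 − 0.4537) = 1.830
Css,max = 55.3 × 1.830 = 101.2 mg/L
Css,min = Css,max × e^(−kτ) = 101.2 × 0.4537 ≈ 45.9 mg/L

45.9 mg/L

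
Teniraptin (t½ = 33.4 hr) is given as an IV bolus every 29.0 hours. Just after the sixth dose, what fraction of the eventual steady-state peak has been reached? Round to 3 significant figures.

k = ln 2 / 33.4 = 0.02075 hr⁻¹
f_n = 1 − e^(−nkτ) = 1 − e^(−6 × 0.02075 × 29.0) = 1 − e^(−3.611) = 1 − 0.02702 ≈ 0.973

0.973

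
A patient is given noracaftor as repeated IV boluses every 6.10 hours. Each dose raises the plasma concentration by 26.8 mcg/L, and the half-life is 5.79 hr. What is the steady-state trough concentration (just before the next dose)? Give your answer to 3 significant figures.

k = ln 2 / 5.79 = 0.1197 hr⁻¹
Fraction remaining after one interval: e^(−kτ) = e^(−0.1197 × 6.10) = 0.4818
R = 1 / (1 − 0.4818) = 1.930
Css,max = 26.8 × 1.930 = 51.72 mcg/L
Css,min = Css,max × e^(−kτ) = 51.72 × 0.4818 ≈ 24.9 mcg/L

24.9 mcg/L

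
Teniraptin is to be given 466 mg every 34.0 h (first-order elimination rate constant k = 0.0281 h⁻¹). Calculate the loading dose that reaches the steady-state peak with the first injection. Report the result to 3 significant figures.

757 mg

Accumulation ratio R = 1 / (1 − e^(−kτ)) = 1 / (1 − e^(−0.02810×34.0)) = 1 / (1 − 0.3847) = 1.625
Loading dose = maintenance dose × R = 466 × 1.625 ≈ 757 mg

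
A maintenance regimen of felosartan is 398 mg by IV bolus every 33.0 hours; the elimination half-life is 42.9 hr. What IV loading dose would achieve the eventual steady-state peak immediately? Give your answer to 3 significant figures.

k = ln 2 / 42.9 = 0.01616 hr⁻¹
Accumulation ratio R = 1 / (1 − e^(−kτ)) = 1 / (1 − e^(−0.01616×33.0)) = 1 / (1 − 0.5867) = 2.420
Loading dose = maintenance dose × R = 398 × 2.420 ≈ 963 mg

963 mg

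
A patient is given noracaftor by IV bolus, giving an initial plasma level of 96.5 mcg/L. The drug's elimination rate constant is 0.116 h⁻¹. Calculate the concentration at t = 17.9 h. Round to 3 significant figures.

C(t) = C₀ e^(−kt) = 96.5 × e^(−0.1160 × 17.9) = 96.5 × e^(−2.076) = 96.5 × 0.1254 ≈ 12.1 mcg/L

12.1 mcg/L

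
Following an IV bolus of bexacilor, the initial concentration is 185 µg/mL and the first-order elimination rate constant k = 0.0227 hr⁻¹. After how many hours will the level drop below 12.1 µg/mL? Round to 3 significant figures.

C(t) = C₀ e^(−kt)  ⇒  t = ln(C₀/C) / k
t = ln(185/12.1) / 0.02270 = 2.727 / 0.02270 ≈ 120 hours

120 hours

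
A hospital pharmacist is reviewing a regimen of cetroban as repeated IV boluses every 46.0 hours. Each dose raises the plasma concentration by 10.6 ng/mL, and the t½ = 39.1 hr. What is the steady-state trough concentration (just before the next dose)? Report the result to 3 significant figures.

k = ln 2 / 39.1 = 0.01773 hr⁻¹
Fraction remaining after one interval: e^(−kτ) = e^(−0.01773 × 46.0) = 0.4424
R = 1 / (1 − 0.4424) = 1.794
Css,max = 10.6 × 1.794 = 19.01 ng/mL
Css,min = Css,max × e^(−kτ) = 19.01 × 0.4424 ≈ 8.41 ng/mL

8.41 ng/mL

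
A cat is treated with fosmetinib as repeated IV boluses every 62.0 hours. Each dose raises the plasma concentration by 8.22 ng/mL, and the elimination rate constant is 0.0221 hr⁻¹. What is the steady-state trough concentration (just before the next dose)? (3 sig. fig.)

Fraction remaining after one interval: e^(−kτ) = e^(−0.02210 × 62.0) = 0.2541
R = 1 / (1 − 0.2541) = 1.341
Css,max = 8.22 × 1.341 = 11.02 ng/mL
Css,min = Css,max × e^(−kτ) = 11.02 × 0.2541 ≈ 2.80 ng/mL

2.80 ng/mL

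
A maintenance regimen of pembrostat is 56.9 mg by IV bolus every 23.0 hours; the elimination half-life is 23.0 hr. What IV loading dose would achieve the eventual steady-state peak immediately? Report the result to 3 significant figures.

114 mg

k = ln 2 / 23.0 = 0.03014 hr⁻¹
Accumulation ratio R = 1 / (1 − e^(−kτ)) = 1 / (1 − e^(−0.03014×23.0)) = 1 / (1 − 0.5000) = 2.000
Loading dose = maintenance dose × R = 56.9 × 2.000 ≈ 114 mg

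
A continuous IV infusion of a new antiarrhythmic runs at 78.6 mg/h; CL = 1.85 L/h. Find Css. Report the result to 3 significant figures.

42.5 mg/L

Css = infusion rate / CL = 78.6 / 1.85 ≈ 42.5 mg/L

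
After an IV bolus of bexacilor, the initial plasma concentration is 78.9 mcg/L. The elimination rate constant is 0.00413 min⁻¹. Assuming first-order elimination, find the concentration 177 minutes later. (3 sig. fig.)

38.0 mcg/L

C(t) = C₀ e^(−kt) = 78.9 × e^(−0.004130 × 177) = 78.9 × e^(−0.7310) = 78.9 × 0.4814 ≈ 38.0 mcg/L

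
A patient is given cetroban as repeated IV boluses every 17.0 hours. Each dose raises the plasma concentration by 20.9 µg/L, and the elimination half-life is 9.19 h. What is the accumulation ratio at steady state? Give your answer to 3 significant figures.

1.38

k = ln 2 / 9.19 = 0.07542 h⁻¹
Fraction remaining after one interval: e^(−kτ) = e^(−0.07542 × 17.0) = 0.2774
R = 1 / (1 − 0.2774) = 1 / 0.7226 ≈ 1.38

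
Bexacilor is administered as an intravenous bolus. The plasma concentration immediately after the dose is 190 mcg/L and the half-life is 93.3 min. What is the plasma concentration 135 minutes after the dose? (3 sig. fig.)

k = ln 2 / 93.3 = 0.007429 min⁻¹
C(t) = C₀ e^(−kt) = 190 × e^(−0.007429 × 135) = 190 × e^(−1.003) = 190 × 0.3668 ≈ 69.7 mcg/L

69.7 mcg/L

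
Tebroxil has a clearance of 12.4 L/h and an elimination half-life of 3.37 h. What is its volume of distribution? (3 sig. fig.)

k = ln 2 / t½ = ln 2 / 3.37 = 0.2057 h⁻¹
V = CL / k = 12.4 / 0.2057 ≈ 60.3 L

60.3 L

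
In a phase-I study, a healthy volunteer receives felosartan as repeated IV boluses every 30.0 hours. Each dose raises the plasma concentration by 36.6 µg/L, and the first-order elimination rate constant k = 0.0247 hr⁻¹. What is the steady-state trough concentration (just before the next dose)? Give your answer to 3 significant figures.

Fraction remaining after one interval: e^(−kτ) = e^(−0.02470 × 30.0) = 0.4766
R = 1 / (1 − 0.4766) = 1.911
Css,max = 36.6 × 1.911 = 69.93 µg/L
Css,min = Css,max × e^(−kτ) = 69.93 × 0.4766 ≈ 33.3 µg/L

33.3 µg/L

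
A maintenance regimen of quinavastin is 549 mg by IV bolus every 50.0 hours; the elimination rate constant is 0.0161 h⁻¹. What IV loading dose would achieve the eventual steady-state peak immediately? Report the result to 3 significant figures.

993 mg

Accumulation ratio R = 1 / (1 − e^(−kτ)) = 1 / (1 − e^(−0.01610×50.0)) = 1 / (1 − 0.4471) = 1.809
Loading dose = maintenance dose × R = 549 × 1.809 ≈ 993 mg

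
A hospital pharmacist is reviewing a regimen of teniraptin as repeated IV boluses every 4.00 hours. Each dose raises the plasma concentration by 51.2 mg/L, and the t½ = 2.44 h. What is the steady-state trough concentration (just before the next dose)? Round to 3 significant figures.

24.2 mg/L

k = ln 2 / 2.44 = 0.2841 h⁻¹
Fraction remaining after one interval: e^(−kτ) = e^(−0.2841 × 4.00) = 0.3210
R = 1 / (1 − 0.3210) = 1.473
Css,max = 51.2 × 1.473 = 75.41 mg/L
Css,min = Css,max × e^(−kτ) = 75.41 × 0.3210 ≈ 24.2 mg/L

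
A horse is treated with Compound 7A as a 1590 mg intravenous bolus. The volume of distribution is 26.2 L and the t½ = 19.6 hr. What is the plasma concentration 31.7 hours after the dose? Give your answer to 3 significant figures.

C₀ = dose / V = 1590 / 26.2 = 60.69 mg/L
k = ln 2 / 19.6 = 0.03536 hr⁻¹
C(t) = C₀ e^(−kt) = 60.69 × e^(−0.03536 × 31.7) = 60.69 × e^(−1.121) = 60.69 × 0.3259 ≈ 19.8 mg/L

19.8 mg/L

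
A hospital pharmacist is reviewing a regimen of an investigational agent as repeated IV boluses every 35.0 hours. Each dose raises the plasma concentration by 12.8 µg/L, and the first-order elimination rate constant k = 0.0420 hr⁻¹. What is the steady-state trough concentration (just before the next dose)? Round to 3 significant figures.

3.82 µg/L

Fraction remaining after one interval: e^(−kτ) = e^(−0.04200 × 35.0) = 0.2299
R = 1 / (1 − 0.2299) = 1.299
Css,max = 12.8 × 1.299 = 16.62 µg/L
Css,min = Css,max × e^(−kτ) = 16.62 × 0.2299 ≈ 3.82 µg/L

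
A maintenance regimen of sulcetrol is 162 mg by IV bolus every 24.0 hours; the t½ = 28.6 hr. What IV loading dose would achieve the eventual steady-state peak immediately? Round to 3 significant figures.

k = ln 2 / 28.6 = 0.02424 hr⁻¹
Accumulation ratio R = 1 / (1 − e^(−kτ)) = 1 / (1 − e^(−0.02424×24.0)) = 1 / (1 − 0.5590) = 2.267
Loading dose = maintenance dose × R = 162 × 2.267 ≈ 367 mg

367 mg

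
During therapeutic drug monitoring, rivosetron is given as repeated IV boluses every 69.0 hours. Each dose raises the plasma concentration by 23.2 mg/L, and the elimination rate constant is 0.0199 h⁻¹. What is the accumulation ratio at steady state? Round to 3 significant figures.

Fraction remaining after one interval: e^(−kτ) = e^(−0.01990 × 69.0) = 0.2533
R = 1 / (1 − 0.2533) = 1 / 0.7467 ≈ 1.34

1.34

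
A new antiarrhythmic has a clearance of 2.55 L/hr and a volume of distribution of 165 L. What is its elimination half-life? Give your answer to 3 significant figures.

k = CL / V = 2.55 / 165 = 0.01545 hr⁻¹
t½ = ln 2 / k = ln 2 / 0.01545 ≈ 44.9 hours

44.9 hours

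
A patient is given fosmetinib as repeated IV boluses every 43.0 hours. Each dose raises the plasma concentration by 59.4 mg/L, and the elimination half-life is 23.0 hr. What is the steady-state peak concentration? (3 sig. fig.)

k = ln 2 / 23.0 = 0.03014 hr⁻¹
Fraction remaining after one interval: e^(−kτ) = e^(−0.03014 × 43.0) = 0.2737
R = 1 / (1 − 0.2737) = 1.377
Css,max = 59.4 × 1.377 ≈ 81.8 mg/L

81.8 mg/L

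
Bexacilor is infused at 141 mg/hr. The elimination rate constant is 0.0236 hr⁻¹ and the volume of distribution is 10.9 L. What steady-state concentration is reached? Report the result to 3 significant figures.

CL = k · V = 0.0236 × 10.9 = 0.2572 L/hr
Css = rate / CL = 141 / 0.2572 ≈ 548 µg/mL

548 µg/mL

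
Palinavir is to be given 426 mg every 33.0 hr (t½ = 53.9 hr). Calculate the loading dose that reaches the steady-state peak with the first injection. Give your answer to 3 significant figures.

k = ln 2 / 53.9 = 0.01286 hr⁻¹
Accumulation ratio R = 1 / (1 − e^(−kτ)) = 1 / (1 − e^(−0.01286×33.0)) = 1 / (1 − 0.6542) = 2.892
Loading dose = maintenance dose × R = 426 × 2.892 ≈ 1230 mg

1230 mg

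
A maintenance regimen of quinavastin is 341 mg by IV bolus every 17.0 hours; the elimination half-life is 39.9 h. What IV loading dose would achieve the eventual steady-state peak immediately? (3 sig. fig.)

1330 mg

k = ln 2 / 39.9 = 0.01737 h⁻¹
Accumulation ratio R = 1 / (1 − e^(−kτ)) = 1 / (1 − e^(−0.01737×17.0)) = 1 / (1 − 0.7443) = 3.911
Loading dose = maintenance dose × R = 341 × 3.911 ≈ 1330 mg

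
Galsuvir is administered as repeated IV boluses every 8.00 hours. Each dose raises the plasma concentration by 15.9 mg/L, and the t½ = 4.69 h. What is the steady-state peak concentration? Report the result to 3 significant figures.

22.9 mg/L

k = ln 2 / 4.69 = 0.1478 h⁻¹
Fraction remaining after one interval: e^(−kτ) = e^(−0.1478 × 8.00) = 0.3066
R = 1 / (1 − 0.3066) = 1.442
Css,max = 15.9 × 1.442 ≈ 22.9 mg/L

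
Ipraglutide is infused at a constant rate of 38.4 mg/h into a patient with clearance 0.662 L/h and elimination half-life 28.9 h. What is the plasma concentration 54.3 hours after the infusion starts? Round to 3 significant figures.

42.2 mg/L

Css = rate / CL = 38.4 / 0.662 = 58.01 mg/L
k = ln 2 / 28.9 = 0.02398 h⁻¹
C(t) = Css (1 − e^(−kt)) = 58.01 × (1 − e^(−1.302)) = 58.01 × 0.7281 ≈ 42.2 mg/L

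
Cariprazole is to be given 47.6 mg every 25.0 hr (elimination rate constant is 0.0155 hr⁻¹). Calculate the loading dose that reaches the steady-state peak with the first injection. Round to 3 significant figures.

148 mg

Accumulation ratio R = 1 / (1 − e^(−kτ)) = 1 / (1 − e^(−0.01550×25.0)) = 1 / (1 − 0.6788) = 3.113
Loading dose = maintenance dose × R = 47.6 × 3.113 ≈ 148 mg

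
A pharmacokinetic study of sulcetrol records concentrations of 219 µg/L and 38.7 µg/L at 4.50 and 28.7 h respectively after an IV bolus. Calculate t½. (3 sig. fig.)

k = ln(C₁/C₂) / (t₂ − t₁) = ln(219/38.7) / (28.7 − 4.50)
  = 1.733 / 24.20 = 0.07162 h⁻¹
t½ = ln 2 / k = ln 2 / 0.07162 ≈ 9.68 hours

9.68 hours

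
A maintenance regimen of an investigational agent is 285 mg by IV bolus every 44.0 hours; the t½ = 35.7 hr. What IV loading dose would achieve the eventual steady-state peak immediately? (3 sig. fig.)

k = ln 2 / 35.7 = 0.01942 hr⁻¹
Accumulation ratio R = 1 / (1 − e^(−kτ)) = 1 / (1 − e^(−0.01942×44.0)) = 1 / (1 − 0.4256) = 1.741
Loading dose = maintenance dose × R = 285 × 1.741 ≈ 496 mg

496 mg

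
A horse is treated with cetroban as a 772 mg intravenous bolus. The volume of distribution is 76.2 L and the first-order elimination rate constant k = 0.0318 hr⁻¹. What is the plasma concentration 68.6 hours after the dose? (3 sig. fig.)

C₀ = dose / V = 772 / 76.2 = 10.13 mg/L
C(t) = C₀ e^(−kt) = 10.13 × e^(−0.03180 × 68.6) = 10.13 × e^(−2.181) = 10.13 × 0.1129 ≈ 1.14 mg/L

1.14 mg/L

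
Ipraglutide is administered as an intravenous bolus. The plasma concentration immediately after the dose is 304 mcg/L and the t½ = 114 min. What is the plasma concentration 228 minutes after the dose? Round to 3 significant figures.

76.0 mcg/L

k = ln 2 / 114 = 0.006080 min⁻¹
228 min is 2.000 half-lives, so C = 304 × (1/2)^2.000 = 304 × 0.2500 ≈ 76.0 mcg/L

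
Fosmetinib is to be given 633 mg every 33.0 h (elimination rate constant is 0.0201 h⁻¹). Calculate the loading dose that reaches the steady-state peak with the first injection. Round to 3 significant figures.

1310 mg

Accumulation ratio R = 1 / (1 − e^(−kτ)) = 1 / (1 − e^(−0.02010×33.0)) = 1 / (1 − 0.5151) = 2.062
Loading dose = maintenance dose × R = 633 × 2.062 ≈ 1310 mg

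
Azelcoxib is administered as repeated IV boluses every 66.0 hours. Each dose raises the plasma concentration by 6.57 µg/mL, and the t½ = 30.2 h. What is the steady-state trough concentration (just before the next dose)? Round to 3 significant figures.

1.85 µg/mL

k = ln 2 / 30.2 = 0.02295 h⁻¹
Fraction remaining after one interval: e^(−kτ) = e^(−0.02295 × 66.0) = 0.2198
R = 1 / (1 − 0.2198) = 1.282
Css,max = 6.57 × 1.282 = 8.421 µg/mL
Css,min = Css,max × e^(−kτ) = 8.421 × 0.2198 ≈ 1.85 µg/mL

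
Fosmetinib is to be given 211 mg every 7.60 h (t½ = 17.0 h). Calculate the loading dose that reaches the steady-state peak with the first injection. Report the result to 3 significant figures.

792 mg

k = ln 2 / 17.0 = 0.04077 h⁻¹
Accumulation ratio R = 1 / (1 − e^(−kτ)) = 1 / (1 − e^(−0.04077×7.60)) = 1 / (1 − 0.7335) = 3.753
Loading dose = maintenance dose × R = 211 × 3.753 ≈ 792 mg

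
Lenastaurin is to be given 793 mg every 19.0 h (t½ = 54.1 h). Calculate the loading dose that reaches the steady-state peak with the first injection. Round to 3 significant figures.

k = ln 2 / 54.1 = 0.01281 h⁻¹
Accumulation ratio R = 1 / (1 − e^(−kτ)) = 1 / (1 − e^(−0.01281×19.0)) = 1 / (1 − 0.7839) = 4.628
Loading dose = maintenance dose × R = 793 × 4.628 ≈ 3670 mg

3670 mg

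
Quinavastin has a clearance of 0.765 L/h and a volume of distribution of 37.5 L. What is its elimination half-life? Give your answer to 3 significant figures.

34.0 hours

k = CL / V = 0.765 / 37.5 = 0.02040 h⁻¹
t½ = ln 2 / k = ln 2 / 0.02040 ≈ 34.0 hours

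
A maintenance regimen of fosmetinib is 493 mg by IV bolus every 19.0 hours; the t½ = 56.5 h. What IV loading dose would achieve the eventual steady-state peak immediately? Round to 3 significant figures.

2370 mg

k = ln 2 / 56.5 = 0.01227 h⁻¹
Accumulation ratio R = 1 / (1 − e^(−kτ)) = 1 / (1 − e^(−0.01227×19.0)) = 1 / (1 − 0.7921) = 4.810
Loading dose = maintenance dose × R = 493 × 4.810 ≈ 2370 mg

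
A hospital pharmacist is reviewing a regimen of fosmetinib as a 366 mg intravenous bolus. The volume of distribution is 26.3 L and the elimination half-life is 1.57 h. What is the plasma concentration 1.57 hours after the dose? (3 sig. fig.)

6.96 mg/L

C₀ = dose / V = 366 / 26.3 = 13.92 mg/L
k = ln 2 / 1.57 = 0.4415 h⁻¹
C(t) = C₀ e^(−kt) = 13.92 × e^(−0.4415 × 1.57) = 13.92 × e^(−0.6931) = 13.92 × 0.5000 ≈ 6.96 mg/L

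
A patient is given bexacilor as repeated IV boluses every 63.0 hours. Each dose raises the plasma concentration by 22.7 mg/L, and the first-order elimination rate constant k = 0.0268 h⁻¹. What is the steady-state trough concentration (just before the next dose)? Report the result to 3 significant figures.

Fraction remaining after one interval: e^(−kτ) = e^(−0.02680 × 63.0) = 0.1848
R = 1 / (1 − 0.1848) = 1.227
Css,max = 22.7 × 1.227 = 27.85 mg/L
Css,min = Css,max × e^(−kτ) = 27.85 × 0.1848 ≈ 5.15 mg/L

5.15 mg/L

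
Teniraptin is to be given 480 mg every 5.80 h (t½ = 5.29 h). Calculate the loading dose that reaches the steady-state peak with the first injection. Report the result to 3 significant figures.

902 mg

k = ln 2 / 5.29 = 0.1310 h⁻¹
Accumulation ratio R = 1 / (1 − e^(−kτ)) = 1 / (1 − e^(−0.1310×5.80)) = 1 / (1 − 0.4677) = 1.879
Loading dose = maintenance dose × R = 480 × 1.879 ≈ 902 mg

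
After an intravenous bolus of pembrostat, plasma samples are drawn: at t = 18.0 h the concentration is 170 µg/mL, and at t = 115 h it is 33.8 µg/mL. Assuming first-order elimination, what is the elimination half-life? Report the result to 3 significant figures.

k = ln(C₁/C₂) / (t₂ − t₁) = ln(170/33.8) / (115 − 18.0)
  = 1.615 / 97.00 = 0.01665 h⁻¹
t½ = ln 2 / k = ln 2 / 0.01665 ≈ 41.6 hours

41.6 hours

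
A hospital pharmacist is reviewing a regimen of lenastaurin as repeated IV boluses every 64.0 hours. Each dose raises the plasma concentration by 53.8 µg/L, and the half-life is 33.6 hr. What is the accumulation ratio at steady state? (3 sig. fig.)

k = ln 2 / 33.6 = 0.02063 hr⁻¹
Fraction remaining after one interval: e^(−kτ) = e^(−0.02063 × 64.0) = 0.2671
R = 1 / (1 − 0.2671) = 1 / 0.7329 ≈ 1.36

1.36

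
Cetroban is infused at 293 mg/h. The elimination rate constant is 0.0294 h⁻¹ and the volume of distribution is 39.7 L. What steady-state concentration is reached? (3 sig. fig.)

CL = k · V = 0.0294 × 39.7 = 1.167 L/h
Css = rate / CL = 293 / 1.167 ≈ 251 mg/L

251 mg/L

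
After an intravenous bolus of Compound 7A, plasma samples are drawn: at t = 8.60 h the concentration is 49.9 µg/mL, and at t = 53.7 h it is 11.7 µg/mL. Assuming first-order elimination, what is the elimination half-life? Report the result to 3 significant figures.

21.6 hours

k = ln(C₁/C₂) / (t₂ − t₁) = ln(49.9/11.7) / (53.7 − 8.60)
  = 1.450 / 45.10 = 0.03216 h⁻¹
t½ = ln 2 / k = ln 2 / 0.03216 ≈ 21.6 hours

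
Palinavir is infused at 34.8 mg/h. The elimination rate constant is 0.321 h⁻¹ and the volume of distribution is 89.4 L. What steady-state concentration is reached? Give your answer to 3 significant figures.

1.21 mg/L

CL = k · V = 0.321 × 89.4 = 28.70 L/h
Css = rate / CL = 34.8 / 28.70 ≈ 1.21 mg/L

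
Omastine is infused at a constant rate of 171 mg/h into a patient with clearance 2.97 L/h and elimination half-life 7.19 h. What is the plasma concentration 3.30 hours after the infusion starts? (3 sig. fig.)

Css = rate / CL = 171 / 2.97 = 57.58 mg/L
k = ln 2 / 7.19 = 0.09640 h⁻¹
C(t) = Css (1 − e^(−kt)) = 57.58 × (1 − e^(−0.3181)) = 57.58 × 0.2725 ≈ 15.7 mg/L

15.7 mg/L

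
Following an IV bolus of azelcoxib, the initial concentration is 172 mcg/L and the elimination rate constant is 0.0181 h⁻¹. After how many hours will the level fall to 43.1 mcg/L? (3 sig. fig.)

C(t) = C₀ e^(−kt)  ⇒  t = ln(C₀/C) / k
t = ln(172/43.1) / 0.01810 = 1.384 / 0.01810 ≈ 76.5 hours

76.5 hours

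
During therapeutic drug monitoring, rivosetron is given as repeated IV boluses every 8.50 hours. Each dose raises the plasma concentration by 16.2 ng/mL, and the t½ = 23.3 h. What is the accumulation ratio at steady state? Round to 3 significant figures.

k = ln 2 / 23.3 = 0.02975 h⁻¹
Fraction remaining after one interval: e^(−kτ) = e^(−0.02975 × 8.50) = 0.7766
R = 1 / (1 − 0.7766) = 1 / 0.2234 ≈ 4.48

4.48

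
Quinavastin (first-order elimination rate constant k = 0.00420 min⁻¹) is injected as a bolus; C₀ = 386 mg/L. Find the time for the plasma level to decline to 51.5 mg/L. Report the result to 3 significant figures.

C(t) = C₀ e^(−kt)  ⇒  t = ln(C₀/C) / k
t = ln(386/51.5) / 0.004200 = 2.014 / 0.004200 ≈ 480 minutes

480 minutes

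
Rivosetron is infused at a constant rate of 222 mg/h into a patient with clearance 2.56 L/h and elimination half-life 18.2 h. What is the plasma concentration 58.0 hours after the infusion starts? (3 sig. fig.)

77.2 mg/L

Css = rate / CL = 222 / 2.56 = 86.72 mg/L
k = ln 2 / 18.2 = 0.03809 h⁻¹
C(t) = Css (1 − e^(−kt)) = 86.72 × (1 − e^(−2.209)) = 86.72 × 0.8902 ≈ 77.2 mg/L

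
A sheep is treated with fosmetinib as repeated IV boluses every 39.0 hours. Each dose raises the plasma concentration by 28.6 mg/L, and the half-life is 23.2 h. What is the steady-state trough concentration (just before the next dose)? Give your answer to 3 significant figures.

k = ln 2 / 23.2 = 0.02988 h⁻¹
Fraction remaining after one interval: e^(−kτ) = e^(−0.02988 × 39.0) = 0.3119
R = 1 / (1 − 0.3119) = 1.453
Css,max = 28.6 × 1.453 = 41.56 mg/L
Css,min = Css,max × e^(−kτ) = 41.56 × 0.3119 ≈ 13.0 mg/L

13.0 mg/L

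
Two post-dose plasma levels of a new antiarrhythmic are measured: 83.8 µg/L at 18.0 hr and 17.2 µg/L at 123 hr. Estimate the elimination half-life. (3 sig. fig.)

46.0 hours

k = ln(C₁/C₂) / (t₂ − t₁) = ln(83.8/17.2) / (123 − 18.0)
  = 1.584 / 105.0 = 0.01508 hr⁻¹
t½ = ln 2 / k = ln 2 / 0.01508 ≈ 46.0 hours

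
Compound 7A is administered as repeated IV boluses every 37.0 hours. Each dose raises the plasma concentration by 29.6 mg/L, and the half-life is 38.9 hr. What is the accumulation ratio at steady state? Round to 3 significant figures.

k = ln 2 / 38.9 = 0.01782 hr⁻¹
Fraction remaining after one interval: e^(−kτ) = e^(−0.01782 × 37.0) = 0.5172
R = 1 / (1 − 0.5172) = 1 / 0.4828 ≈ 2.07

2.07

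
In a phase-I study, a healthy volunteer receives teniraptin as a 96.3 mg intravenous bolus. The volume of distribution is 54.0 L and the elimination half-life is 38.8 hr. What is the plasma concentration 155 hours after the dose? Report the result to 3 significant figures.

0.112 mg/L

C₀ = dose / V = 96.3 / 54.0 = 1.783 mg/L
k = ln 2 / 38.8 = 0.01786 hr⁻¹
C(t) = C₀ e^(−kt) = 1.783 × e^(−0.01786 × 155) = 1.783 × e^(−2.769) = 1.783 × 0.06272 ≈ 0.112 mg/L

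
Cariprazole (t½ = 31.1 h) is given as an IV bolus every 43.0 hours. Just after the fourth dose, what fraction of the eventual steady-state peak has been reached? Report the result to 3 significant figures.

k = ln 2 / 31.1 = 0.02229 h⁻¹
f_n = 1 − e^(−nkτ) = 1 − e^(−4 × 0.02229 × 43.0) = 1 − e^(−3.833) = 1 − 0.02163 ≈ 0.978

0.978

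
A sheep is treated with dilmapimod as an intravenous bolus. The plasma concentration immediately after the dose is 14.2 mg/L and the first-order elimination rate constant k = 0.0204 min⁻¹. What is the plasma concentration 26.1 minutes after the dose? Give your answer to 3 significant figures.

C(t) = C₀ e^(−kt) = 14.2 × e^(−0.02040 × 26.1) = 14.2 × e^(−0.5324) = 14.2 × 0.5872 ≈ 8.34 mg/L

8.34 mg/L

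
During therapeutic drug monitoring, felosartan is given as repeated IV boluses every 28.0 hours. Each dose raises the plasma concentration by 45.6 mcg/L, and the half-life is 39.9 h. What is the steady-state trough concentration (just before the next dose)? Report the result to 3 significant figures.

k = ln 2 / 39.9 = 0.01737 h⁻¹
Fraction remaining after one interval: e^(−kτ) = e^(−0.01737 × 28.0) = 0.6148
R = 1 / (1 − 0.6148) = 2.596
Css,max = 45.6 × 2.596 = 118.4 mcg/L
Css,min = Css,max × e^(−kτ) = 118.4 × 0.6148 ≈ 72.8 mcg/L

72.8 mcg/L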